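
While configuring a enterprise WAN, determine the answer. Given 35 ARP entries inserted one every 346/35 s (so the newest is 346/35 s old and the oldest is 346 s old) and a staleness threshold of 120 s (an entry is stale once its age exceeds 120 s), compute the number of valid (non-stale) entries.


Ages are k * 346/35 s for k = 1..35 (spacing = 9.8857 s).
Entry k is valid iff k * 346/35 <= 120 iff k <= 35 * 120 / 346 = 12.1387
n_valid = floor(12.1387) = 12
(n_stale = 35 - 12 = 23)

12


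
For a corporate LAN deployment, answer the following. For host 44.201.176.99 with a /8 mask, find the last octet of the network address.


Given: IP = 44.201.176.99, prefix = /8
Subnet mask = 255.0.0.0
Last octet of IP: 99
Last octet of mask: 0
Network last octet = 99 AND 0 = 0

0


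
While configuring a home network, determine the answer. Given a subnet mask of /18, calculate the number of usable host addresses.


Given: subnet mask /18
Host bits = 32 - 18 = 14
Total addresses = 2^14 = 16384
Usable hosts = 16384 - 2 (network + broadcast) = 16382

16382


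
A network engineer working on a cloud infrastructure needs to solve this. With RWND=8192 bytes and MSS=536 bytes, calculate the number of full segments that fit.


Given: RWND = 8192 bytes, MSS = 536 bytes
Full segments = floor(RWND / MSS)
Full segments = floor(8192 / 536)
Full segments = floor(15.2836) = 15

15


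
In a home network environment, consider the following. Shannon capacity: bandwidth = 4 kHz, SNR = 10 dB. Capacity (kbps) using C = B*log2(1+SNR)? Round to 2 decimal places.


Given: B = 4 kHz, SNR = 10 dB
SNR linear = 10^(10/10) = 10
1 + SNR = 11
log2(11) = 3.4594316186
C = 4 * 1000 * 3.4594316186 = 13837.7265 bps
C = 13.837726 kbps -> 13.84 kbps (2 dp)

13.84


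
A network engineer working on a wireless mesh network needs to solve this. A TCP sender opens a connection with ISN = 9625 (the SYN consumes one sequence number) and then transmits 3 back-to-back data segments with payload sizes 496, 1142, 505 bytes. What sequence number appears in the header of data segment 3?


The SYN occupies sequence number ISN = 9625, so the first data byte is ISN + 1 = 9626.
SEQ of data segment i = (ISN + 1) + sum of payload sizes of segments 1..i-1.
Segment 1: SEQ = 9626, payload = 496 bytes
Segment 2: SEQ = 10122, payload = 1142 bytes
Segment 3: SEQ = 11264, payload = 505 bytes
SEQ of segment 3 = 9626 + 496 + 1142 = 11264

11264


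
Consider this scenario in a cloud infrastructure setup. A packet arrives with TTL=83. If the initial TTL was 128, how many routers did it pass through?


Given: initial TTL = 128, received TTL = 83
Hops = initial TTL - received TTL
Hops = 128 - 83 = 45

45


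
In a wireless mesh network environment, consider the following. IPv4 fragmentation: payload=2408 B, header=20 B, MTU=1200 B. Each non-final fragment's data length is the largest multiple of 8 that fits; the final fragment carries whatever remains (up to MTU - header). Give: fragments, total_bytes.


Max data per non-final fragment = floor((MTU - header)/8)*8 = floor((1200 - 20)/8)*8 = floor(1180/8)*8 = 1176 B
Final fragment needs no 8-byte alignment: it can carry up to MTU - header = 1180 B
Non-final fragments needed = ceil((payload - 1180) / 1176) = ceil(1228/1176) = ceil(1.0442) = 2
Number of fragments = 2 + 1 = 3
Fragment sizes (data): 2 * 1176 B + 56 B (last, 56 <= 1180 OK)
Total bytes sent = payload + n_frags * header = 2408 + 3*20 = 2408 + 60 = 2468 B

3, 2468


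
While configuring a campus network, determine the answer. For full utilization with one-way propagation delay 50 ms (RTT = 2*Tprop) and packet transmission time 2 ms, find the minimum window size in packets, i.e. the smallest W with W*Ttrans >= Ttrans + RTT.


Given: Ttrans = 2 ms, RTT = 100 ms (= 2 * Tprop, Tprop = 50 ms)
Time until first ACK returns = Ttrans + RTT = 2 + 100 = 102 ms
Need W * Ttrans >= Ttrans + RTT  ->  W >= (Ttrans + RTT) / Ttrans
(Ttrans + RTT) / Ttrans = 102 / 2 = 51
W_min = ceil(51) = 51

51


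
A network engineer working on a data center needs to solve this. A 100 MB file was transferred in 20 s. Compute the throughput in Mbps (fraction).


Given: file = 100 MB, time = 20 s
File in Mb = 100 * 8 = 800 Mb
Throughput = 800 / 20 Mbps
Throughput = 40 Mbps

40


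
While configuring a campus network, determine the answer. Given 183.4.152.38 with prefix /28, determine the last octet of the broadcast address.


Given: IP = 183.4.152.38, prefix = /28
Host bits = 32 - 28 = 4
Network last octet = 38 AND mask = 32
Host part size = 2^4 - 1 = 15
Broadcast last octet = 32 OR 15 = 47

47


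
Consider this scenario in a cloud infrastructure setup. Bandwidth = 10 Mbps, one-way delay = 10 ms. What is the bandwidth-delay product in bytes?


Given: bandwidth = 10 Mbps, delay = 10 ms
BDP in bits = 10 * 10^6 * 10 / 1000
BDP in bits = 100000
BDP in bytes = 100000 / 8 = 12500

12500


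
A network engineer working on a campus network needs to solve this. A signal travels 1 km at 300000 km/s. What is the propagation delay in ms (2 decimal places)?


Given: distance = 1 km, speed = 300000 km/s
Delay = distance / speed = 1 / 300000 seconds
Delay in ms = 1 * 1000 / 300000
Delay = 0.0033 ms
Rounded to 2 dp = 0.00 ms

0.00


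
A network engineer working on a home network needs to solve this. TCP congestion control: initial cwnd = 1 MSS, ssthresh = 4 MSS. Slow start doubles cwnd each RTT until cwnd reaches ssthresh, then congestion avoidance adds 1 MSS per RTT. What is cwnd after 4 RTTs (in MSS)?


RTT 0: cwnd = 1 MSS (initial)
RTT 1: cwnd = 2 MSS (slow start, doubled)
RTT 2: cwnd = 4 MSS (slow start, doubled)
RTT 3: cwnd = 5 MSS (congestion avoidance, +1)
RTT 4: cwnd = 6 MSS (congestion avoidance, +1)

6


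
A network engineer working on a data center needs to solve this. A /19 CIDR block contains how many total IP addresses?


Given: CIDR prefix /19
Host bits = 32 - 19 = 13
Total addresses = 2^13 = 8192

8192


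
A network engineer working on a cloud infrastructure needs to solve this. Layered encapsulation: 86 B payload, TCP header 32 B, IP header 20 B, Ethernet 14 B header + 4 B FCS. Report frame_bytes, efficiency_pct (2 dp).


TCP segment = 86 + 32 = 118 B
IP packet = 118 + 20 = 138 B
Ethernet frame = 138 + 14 + 4 = 156 B
Efficiency = app / frame = 86 / 156 = 0.551282 = 55.1282% -> 55.13% (2 dp)

156, 55.13


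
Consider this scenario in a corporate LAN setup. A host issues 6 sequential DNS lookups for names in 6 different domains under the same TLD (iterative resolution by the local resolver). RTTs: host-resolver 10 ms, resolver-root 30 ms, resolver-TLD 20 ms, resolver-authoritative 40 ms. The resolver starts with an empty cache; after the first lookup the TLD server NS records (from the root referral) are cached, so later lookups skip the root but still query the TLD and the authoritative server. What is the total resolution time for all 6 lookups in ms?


Lookup 1 (cold cache): local + root + TLD + auth = 10 + 30 + 20 + 40 = 100 ms
Lookups 2..6 (TLD NS cached -> skip root; new domain -> still ask TLD and auth): local + TLD + auth = 10 + 20 + 40 = 70 ms each
Remaining 5 lookups: 5 * 70 = 350 ms
Total = 100 + 350 = 450 ms

450


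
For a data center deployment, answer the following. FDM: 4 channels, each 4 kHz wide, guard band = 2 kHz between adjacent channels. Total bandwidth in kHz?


Given: 4 channels, 4 kHz each, guard = 2 kHz
Channel bandwidth = 4 * 4 = 16 kHz
Guard bands = 3 gaps * 2 kHz = 6 kHz
Total = 16 + 6 = 22 kHz

22


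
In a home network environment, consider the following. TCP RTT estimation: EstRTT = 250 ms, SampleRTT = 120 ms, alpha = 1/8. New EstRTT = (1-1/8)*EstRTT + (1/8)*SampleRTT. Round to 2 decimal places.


Given: EstRTT = 250 ms, SampleRTT = 120 ms, alpha = 1/8
New EstRTT = (1 - alpha) * EstRTT + alpha * SampleRTT
(7/8) * 250 = 218.75
(1/8) * 120 = 15
New EstRTT = 218.75 + 15 = 233.75 ms -> 233.75 ms (2 dp)

233.75


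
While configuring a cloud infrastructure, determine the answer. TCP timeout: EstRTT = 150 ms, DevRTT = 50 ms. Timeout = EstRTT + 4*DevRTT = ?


Given: EstRTT = 150 ms, DevRTT = 50 ms
Timeout = EstRTT + 4 * DevRTT
4 * DevRTT = 4 * 50 = 200
Timeout = 150 + 200 = 350 ms

350


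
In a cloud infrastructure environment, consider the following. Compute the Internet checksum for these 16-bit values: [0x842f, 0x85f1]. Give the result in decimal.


Given words: [0x842f, 0x85f1]
Step 1: Sum all words
Raw sum = 33839 + 34289 = 68128
Step 2: Fold carry: (2592 + 1) = 2593
One's complement = ~2593 & 0xFFFF = 62942

62942


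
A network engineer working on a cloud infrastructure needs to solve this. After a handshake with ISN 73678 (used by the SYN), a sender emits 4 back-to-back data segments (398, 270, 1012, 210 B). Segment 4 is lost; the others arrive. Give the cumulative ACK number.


SYN uses sequence number 73678; first data byte = ISN + 1 = 73679.
Segment 1: SEQ = 73679, len = 398 B, covers [73679, 74076]
Segment 2: SEQ = 74077, len = 270 B, covers [74077, 74346]
Segment 3: SEQ = 74347, len = 1012 B, covers [74347, 75358]
Segment 4: SEQ = 75359, len = 210 B, covers [75359, 75568] [LOST]
In-order data received: bytes [73679, 75358] (segments 1..3).
Segment 4 missing -> gap begins at byte 75359.
Cumulative ACK = next expected in-order byte = 73679 + 398 + 270 + 1012 = 75359

75359


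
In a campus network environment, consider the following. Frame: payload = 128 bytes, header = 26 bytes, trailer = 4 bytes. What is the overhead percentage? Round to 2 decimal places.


Given: payload = 128 B, header = 26 B, trailer = 4 B
Overhead bytes = header + trailer = 26 + 4 = 30
Total frame = payload + overhead = 128 + 30 = 158
Overhead % = 30 / 158 * 100 = 18.9873% -> 18.99% (2 dp)

18.99


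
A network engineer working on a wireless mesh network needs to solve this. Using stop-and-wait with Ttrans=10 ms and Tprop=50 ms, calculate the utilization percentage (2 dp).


Given: Ttrans = 10 ms, Tprop = 50 ms
RTT = 2 * Tprop = 2 * 50 = 100 ms
U = Ttrans / (Ttrans + RTT)
U = 10 / (10 + 100)
U = 10 / 110 = 0.090909
U% = 9.09%

9.09


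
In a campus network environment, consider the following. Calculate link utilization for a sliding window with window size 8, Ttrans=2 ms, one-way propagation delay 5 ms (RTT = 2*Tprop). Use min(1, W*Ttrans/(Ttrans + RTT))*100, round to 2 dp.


Given: W = 8, Ttrans = 2 ms, RTT = 10 ms (= 2 * Tprop, Tprop = 5 ms)
Cycle time = Ttrans + RTT = 2 + 10 = 12 ms (first packet sent until its ACK returns)
W * Ttrans = 8 * 2 = 16 ms of sending per cycle
W * Ttrans / (Ttrans + RTT) = 16 / 12 = 1.333333
U = min(1, 1.333333) = 1.000000
U% = 100.00%

100.00


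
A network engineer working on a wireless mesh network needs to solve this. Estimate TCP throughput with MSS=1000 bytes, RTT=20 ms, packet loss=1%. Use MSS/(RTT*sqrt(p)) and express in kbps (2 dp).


Given: MSS = 1000 bytes, RTT = 20 ms, loss = 1%
RTT in seconds = 20 / 1000 = 0.02
Loss rate = 1% = 0.01
sqrt(loss) = sqrt(0.01) = 0.1
Throughput (bytes/s) = 1000 / (0.02 * 0.1) = 500000.0000
Throughput (kbps) = 500000.0000 * 8 / 1000 = 4000.000000 -> 4000.00 kbps (2 dp)

4000.00


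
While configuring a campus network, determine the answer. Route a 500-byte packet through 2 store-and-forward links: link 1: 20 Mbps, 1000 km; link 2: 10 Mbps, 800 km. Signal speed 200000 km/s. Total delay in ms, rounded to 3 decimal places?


Packet = 500 bytes = 4000 bits. Store-and-forward: sum (t_trans + t_prop) per link.
Link 1: t_trans = 4000/(20*10^6) s = 0.2000 ms; t_prop = 1000/200000 s = 5.0000 ms; subtotal = 5.2000 ms
Link 2: t_trans = 4000/(10*10^6) s = 0.4000 ms; t_prop = 800/200000 s = 4.0000 ms; subtotal = 4.4000 ms
End-to-end = 5.2000 + 4.4000 = 9.6000 ms -> 9.600 ms (3 dp)

9.600


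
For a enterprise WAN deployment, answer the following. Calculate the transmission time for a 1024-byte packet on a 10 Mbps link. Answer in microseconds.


Given: packet = 1024 bytes, bandwidth = 10 Mbps
Packet in bits = 1024 * 8 = 8192 bits
Bandwidth = 10 * 10^6 = 10000000 bps
Time = 8192 / 10000000 seconds
Time in us = 8192 * 10^6 / 10000000 = 819.2

819.2


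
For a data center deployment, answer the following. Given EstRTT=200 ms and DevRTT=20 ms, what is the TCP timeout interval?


Given: EstRTT = 200 ms, DevRTT = 20 ms
Timeout = EstRTT + 4 * DevRTT
4 * DevRTT = 4 * 20 = 80
Timeout = 200 + 80 = 280 ms

280


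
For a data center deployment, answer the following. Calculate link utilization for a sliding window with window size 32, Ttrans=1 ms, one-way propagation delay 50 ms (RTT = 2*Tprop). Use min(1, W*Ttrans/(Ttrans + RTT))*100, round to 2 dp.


Given: W = 32, Ttrans = 1 ms, RTT = 100 ms (= 2 * Tprop, Tprop = 50 ms)
Cycle time = Ttrans + RTT = 1 + 100 = 101 ms (first packet sent until its ACK returns)
W * Ttrans = 32 * 1 = 32 ms of sending per cycle
W * Ttrans / (Ttrans + RTT) = 32 / 101 = 0.316832
U = min(1, 0.316832) = 0.316832
U% = 31.68%

31.68


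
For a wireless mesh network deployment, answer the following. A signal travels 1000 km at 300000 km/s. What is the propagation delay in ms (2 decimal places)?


Given: distance = 1000 km, speed = 300000 km/s
Delay = distance / speed = 1000 / 300000 seconds
Delay in ms = 1000 * 1000 / 300000
Delay = 3.3333 ms
Rounded to 2 dp = 3.33 ms

3.33


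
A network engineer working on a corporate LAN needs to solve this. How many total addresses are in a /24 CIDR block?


Given: CIDR prefix /24
Host bits = 32 - 24 = 8
Total addresses = 2^8 = 256

256


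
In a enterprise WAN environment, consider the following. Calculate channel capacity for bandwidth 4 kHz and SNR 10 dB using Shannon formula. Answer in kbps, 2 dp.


Given: B = 4 kHz, SNR = 10 dB
SNR linear = 10^(10/10) = 10
1 + SNR = 11
log2(11) = 3.4594316186
C = 4 * 1000 * 3.4594316186 = 13837.7265 bps
C = 13.837726 kbps -> 13.84 kbps (2 dp)

13.84


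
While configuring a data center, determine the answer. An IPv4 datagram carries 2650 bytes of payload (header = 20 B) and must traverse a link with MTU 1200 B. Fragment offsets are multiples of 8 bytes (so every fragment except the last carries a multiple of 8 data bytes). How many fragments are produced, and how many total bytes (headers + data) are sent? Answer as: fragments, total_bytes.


Max data per non-final fragment = floor((MTU - header)/8)*8 = floor((1200 - 20)/8)*8 = floor(1180/8)*8 = 1176 B
Final fragment needs no 8-byte alignment: it can carry up to MTU - header = 1180 B
Non-final fragments needed = ceil((payload - 1180) / 1176) = ceil(1470/1176) = ceil(1.2500) = 2
Number of fragments = 2 + 1 = 3
Fragment sizes (data): 2 * 1176 B + 298 B (last, 298 <= 1180 OK)
Total bytes sent = payload + n_frags * header = 2650 + 3*20 = 2650 + 60 = 2710 B

3, 2710


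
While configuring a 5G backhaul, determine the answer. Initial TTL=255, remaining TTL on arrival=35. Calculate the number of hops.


Given: initial TTL = 255, received TTL = 35
Hops = initial TTL - received TTL
Hops = 255 - 35 = 220

220


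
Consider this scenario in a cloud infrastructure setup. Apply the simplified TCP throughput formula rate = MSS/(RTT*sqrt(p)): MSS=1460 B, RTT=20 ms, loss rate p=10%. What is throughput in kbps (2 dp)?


Given: MSS = 1460 bytes, RTT = 20 ms, loss = 10%
RTT in seconds = 20 / 1000 = 0.02
Loss rate = 10% = 0.1
sqrt(loss) = sqrt(0.1) = 0.316227766017
Throughput (bytes/s) = 1460 / (0.02 * 0.316227766017) = 230846.2692
Throughput (kbps) = 230846.2692 * 8 / 1000 = 1846.770154 -> 1846.77 kbps (2 dp)

1846.77


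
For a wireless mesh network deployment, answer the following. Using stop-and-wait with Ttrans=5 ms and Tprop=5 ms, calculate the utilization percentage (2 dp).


Given: Ttrans = 5 ms, Tprop = 5 ms
RTT = 2 * Tprop = 2 * 5 = 10 ms
U = Ttrans / (Ttrans + RTT)
U = 5 / (5 + 10)
U = 5 / 15 = 0.333333
U% = 33.33%

33.33


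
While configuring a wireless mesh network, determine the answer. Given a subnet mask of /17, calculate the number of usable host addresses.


Given: subnet mask /17
Host bits = 32 - 17 = 15
Total addresses = 2^15 = 32768
Usable hosts = 32768 - 2 (network + broadcast) = 32766

32766


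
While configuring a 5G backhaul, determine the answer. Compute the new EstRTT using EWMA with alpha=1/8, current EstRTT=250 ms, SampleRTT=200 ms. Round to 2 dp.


Given: EstRTT = 250 ms, SampleRTT = 200 ms, alpha = 1/8
New EstRTT = (1 - alpha) * EstRTT + alpha * SampleRTT
(7/8) * 250 = 218.75
(1/8) * 200 = 25
New EstRTT = 218.75 + 25 = 243.75 ms -> 243.75 ms (2 dp)

243.75


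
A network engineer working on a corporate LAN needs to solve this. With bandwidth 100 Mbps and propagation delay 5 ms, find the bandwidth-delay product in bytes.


Given: bandwidth = 100 Mbps, delay = 5 ms
BDP in bits = 100 * 10^6 * 5 / 1000
BDP in bits = 500000
BDP in bytes = 500000 / 8 = 62500

62500


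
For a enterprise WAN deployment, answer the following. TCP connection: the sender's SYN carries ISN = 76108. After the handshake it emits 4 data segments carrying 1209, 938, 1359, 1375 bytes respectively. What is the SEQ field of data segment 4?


The SYN occupies sequence number ISN = 76108, so the first data byte is ISN + 1 = 76109.
SEQ of data segment i = (ISN + 1) + sum of payload sizes of segments 1..i-1.
Segment 1: SEQ = 76109, payload = 1209 bytes
Segment 2: SEQ = 77318, payload = 938 bytes
Segment 3: SEQ = 78256, payload = 1359 bytes
Segment 4: SEQ = 79615, payload = 1375 bytes
SEQ of segment 4 = 76109 + 1209 + 938 + 1359 = 79615

79615


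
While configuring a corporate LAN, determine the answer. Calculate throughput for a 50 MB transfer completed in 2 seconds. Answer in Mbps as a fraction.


Given: file = 50 MB, time = 2 s
File in Mb = 50 * 8 = 400 Mb
Throughput = 400 / 2 Mbps
Throughput = 200 Mbps

200


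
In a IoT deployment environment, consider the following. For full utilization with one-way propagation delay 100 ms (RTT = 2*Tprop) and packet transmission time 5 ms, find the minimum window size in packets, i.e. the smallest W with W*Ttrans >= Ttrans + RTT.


Given: Ttrans = 5 ms, RTT = 200 ms (= 2 * Tprop, Tprop = 100 ms)
Time until first ACK returns = Ttrans + RTT = 5 + 200 = 205 ms
Need W * Ttrans >= Ttrans + RTT  ->  W >= (Ttrans + RTT) / Ttrans
(Ttrans + RTT) / Ttrans = 205 / 5 = 41
W_min = ceil(41) = 41

41


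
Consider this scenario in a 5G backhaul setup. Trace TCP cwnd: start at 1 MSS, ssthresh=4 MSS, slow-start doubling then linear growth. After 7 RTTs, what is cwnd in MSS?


RTT 0: cwnd = 1 MSS (initial)
RTT 1: cwnd = 2 MSS (slow start, doubled)
RTT 2: cwnd = 4 MSS (slow start, doubled)
RTT 3: cwnd = 5 MSS (congestion avoidance, +1)
RTT 4: cwnd = 6 MSS (congestion avoidance, +1)
RTT 5: cwnd = 7 MSS (congestion avoidance, +1)
RTT 6: cwnd = 8 MSS (congestion avoidance, +1)
RTT 7: cwnd = 9 MSS (congestion avoidance, +1)

9


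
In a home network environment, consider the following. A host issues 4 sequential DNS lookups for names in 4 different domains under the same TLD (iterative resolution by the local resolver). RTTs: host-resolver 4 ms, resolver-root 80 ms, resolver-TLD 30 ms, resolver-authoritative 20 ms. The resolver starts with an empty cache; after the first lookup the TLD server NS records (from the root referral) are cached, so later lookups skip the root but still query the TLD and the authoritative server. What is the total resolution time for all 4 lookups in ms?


Lookup 1 (cold cache): local + root + TLD + auth = 4 + 80 + 30 + 20 = 134 ms
Lookups 2..4 (TLD NS cached -> skip root; new domain -> still ask TLD and auth): local + TLD + auth = 4 + 30 + 20 = 54 ms each
Remaining 3 lookups: 3 * 54 = 162 ms
Total = 134 + 162 = 296 ms

296


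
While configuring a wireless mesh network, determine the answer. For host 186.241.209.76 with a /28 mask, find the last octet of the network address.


Given: IP = 186.241.209.76, prefix = /28
Subnet mask = 255.255.255.240
Last octet of IP: 76
Last octet of mask: 240
Network last octet = 76 AND 240 = 64

64


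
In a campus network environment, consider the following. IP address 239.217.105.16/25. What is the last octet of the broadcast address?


Given: IP = 239.217.105.16, prefix = /25
Host bits = 32 - 25 = 7
Network last octet = 16 AND mask = 0
Host part size = 2^7 - 1 = 127
Broadcast last octet = 0 OR 127 = 127

127


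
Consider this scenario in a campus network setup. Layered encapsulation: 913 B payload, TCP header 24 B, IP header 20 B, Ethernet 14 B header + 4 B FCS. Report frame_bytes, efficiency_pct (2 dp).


TCP segment = 913 + 24 = 937 B
IP packet = 937 + 20 = 957 B
Ethernet frame = 957 + 14 + 4 = 975 B
Efficiency = app / frame = 913 / 975 = 0.936410 = 93.6410% -> 93.64% (2 dp)

975, 93.64


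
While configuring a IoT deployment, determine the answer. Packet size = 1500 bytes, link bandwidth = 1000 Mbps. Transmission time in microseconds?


Given: packet = 1500 bytes, bandwidth = 1000 Mbps
Packet in bits = 1500 * 8 = 12000 bits
Bandwidth = 1000 * 10^6 = 1000000000 bps
Time = 12000 / 1000000000 seconds
Time in us = 12000 * 10^6 / 1000000000 = 12

12


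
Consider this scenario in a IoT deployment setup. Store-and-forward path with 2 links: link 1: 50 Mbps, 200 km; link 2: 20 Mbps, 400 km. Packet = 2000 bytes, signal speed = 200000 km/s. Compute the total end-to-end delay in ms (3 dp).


Packet = 2000 bytes = 16000 bits. Store-and-forward: sum (t_trans + t_prop) per link.
Link 1: t_trans = 16000/(50*10^6) s = 0.3200 ms; t_prop = 200/200000 s = 1.0000 ms; subtotal = 1.3200 ms
Link 2: t_trans = 16000/(20*10^6) s = 0.8000 ms; t_prop = 400/200000 s = 2.0000 ms; subtotal = 2.8000 ms
End-to-end = 1.3200 + 2.8000 = 4.1200 ms -> 4.120 ms (3 dp)

4.120


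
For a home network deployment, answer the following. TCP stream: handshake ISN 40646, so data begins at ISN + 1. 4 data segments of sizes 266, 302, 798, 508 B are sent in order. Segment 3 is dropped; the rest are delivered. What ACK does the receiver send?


SYN uses sequence number 40646; first data byte = ISN + 1 = 40647.
Segment 1: SEQ = 40647, len = 266 B, covers [40647, 40912]
Segment 2: SEQ = 40913, len = 302 B, covers [40913, 41214]
Segment 3: SEQ = 41215, len = 798 B, covers [41215, 42012] [LOST]
Segment 4: SEQ = 42013, len = 508 B, covers [42013, 42520]
In-order data received: bytes [40647, 41214] (segments 1..2).
Segment 3 missing -> gap begins at byte 41215; later segments buffered out of order.
Cumulative ACK = next expected in-order byte = 40647 + 266 + 302 = 41215

41215


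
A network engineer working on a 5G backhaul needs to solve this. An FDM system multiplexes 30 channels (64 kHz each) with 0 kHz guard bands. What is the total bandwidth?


Given: 30 channels, 64 kHz each, guard = 0 kHz
Channel bandwidth = 30 * 64 = 1920 kHz
Guard bands = 29 gaps * 0 kHz = 0 kHz
Total = 1920 + 0 = 1920 kHz

1920


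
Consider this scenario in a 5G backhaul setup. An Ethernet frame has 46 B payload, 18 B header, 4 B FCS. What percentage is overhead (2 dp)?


Given: payload = 46 B, header = 18 B, trailer = 4 B
Overhead bytes = header + trailer = 18 + 4 = 22
Total frame = payload + overhead = 46 + 22 = 68
Overhead % = 22 / 68 * 100 = 32.3529% -> 32.35% (2 dp)

32.35


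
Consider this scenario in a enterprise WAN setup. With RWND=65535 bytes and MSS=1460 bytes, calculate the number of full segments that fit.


Given: RWND = 65535 bytes, MSS = 1460 bytes
Full segments = floor(RWND / MSS)
Full segments = floor(65535 / 1460)
Full segments = floor(44.887) = 44

44


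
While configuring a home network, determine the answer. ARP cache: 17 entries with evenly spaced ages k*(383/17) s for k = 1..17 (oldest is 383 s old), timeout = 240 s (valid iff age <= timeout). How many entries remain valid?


Ages are k * 383/17 s for k = 1..17 (spacing = 22.5294 s).
Entry k is valid iff k * 383/17 <= 240 iff k <= 17 * 240 / 383 = 10.6527
n_valid = floor(10.6527) = 10
(n_stale = 17 - 10 = 7)

10


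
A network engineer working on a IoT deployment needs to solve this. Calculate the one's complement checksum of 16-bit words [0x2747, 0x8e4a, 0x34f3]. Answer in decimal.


Given words: [0x2747, 0x8e4a, 0x34f3]
Step 1: Sum all words
Raw sum = 10055 + 36426 + 13555 = 60036
One's complement = ~60036 & 0xFFFF = 5499

5499


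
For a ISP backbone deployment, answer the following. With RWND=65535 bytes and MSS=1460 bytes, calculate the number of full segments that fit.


Given: RWND = 65535 bytes, MSS = 1460 bytes
Full segments = floor(RWND / MSS)
Full segments = floor(65535 / 1460)
Full segments = floor(44.887) = 44

44


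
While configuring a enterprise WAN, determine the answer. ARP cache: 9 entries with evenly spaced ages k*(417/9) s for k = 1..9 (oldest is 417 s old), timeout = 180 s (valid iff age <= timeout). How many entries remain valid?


Ages are k * 417/9 s for k = 1..9 (spacing = 46.3333 s).
Entry k is valid iff k * 417/9 <= 180 iff k <= 9 * 180 / 417 = 3.8849
n_valid = floor(3.8849) = 3
(n_stale = 9 - 3 = 6)

3


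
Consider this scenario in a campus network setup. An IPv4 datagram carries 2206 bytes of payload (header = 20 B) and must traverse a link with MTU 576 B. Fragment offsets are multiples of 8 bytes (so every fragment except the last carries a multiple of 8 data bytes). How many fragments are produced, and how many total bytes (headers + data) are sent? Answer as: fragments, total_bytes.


Max data per non-final fragment = floor((MTU - header)/8)*8 = floor((576 - 20)/8)*8 = floor(556/8)*8 = 552 B
Final fragment needs no 8-byte alignment: it can carry up to MTU - header = 556 B
Non-final fragments needed = ceil((payload - 556) / 552) = ceil(1650/552) = ceil(2.9891) = 3
Number of fragments = 3 + 1 = 4
Fragment sizes (data): 3 * 552 B + 550 B (last, 550 <= 556 OK)
Total bytes sent = payload + n_frags * header = 2206 + 4*20 = 2206 + 80 = 2286 B

4, 2286


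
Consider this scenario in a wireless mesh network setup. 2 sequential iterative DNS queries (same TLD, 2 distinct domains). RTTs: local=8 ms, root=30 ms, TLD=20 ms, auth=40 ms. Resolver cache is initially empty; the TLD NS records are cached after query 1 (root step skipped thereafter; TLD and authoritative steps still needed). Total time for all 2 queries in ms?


Lookup 1 (cold cache): local + root + TLD + auth = 8 + 30 + 20 + 40 = 98 ms
Lookups 2..2 (TLD NS cached -> skip root; new domain -> still ask TLD and auth): local + TLD + auth = 8 + 20 + 40 = 68 ms each
Remaining 1 lookups: 1 * 68 = 68 ms
Total = 98 + 68 = 166 ms

166


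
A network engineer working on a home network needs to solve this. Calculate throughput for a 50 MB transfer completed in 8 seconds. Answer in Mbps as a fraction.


Given: file = 50 MB, time = 8 s
File in Mb = 50 * 8 = 400 Mb
Throughput = 400 / 8 Mbps
Throughput = 50 Mbps

50


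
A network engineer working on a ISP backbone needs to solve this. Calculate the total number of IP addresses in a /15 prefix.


Given: CIDR prefix /15
Host bits = 32 - 15 = 17
Total addresses = 2^17 = 131072

131072


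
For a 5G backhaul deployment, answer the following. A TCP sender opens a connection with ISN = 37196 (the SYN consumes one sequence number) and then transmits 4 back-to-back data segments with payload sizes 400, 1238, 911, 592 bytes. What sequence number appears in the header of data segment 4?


The SYN occupies sequence number ISN = 37196, so the first data byte is ISN + 1 = 37197.
SEQ of data segment i = (ISN + 1) + sum of payload sizes of segments 1..i-1.
Segment 1: SEQ = 37197, payload = 400 bytes
Segment 2: SEQ = 37597, payload = 1238 bytes
Segment 3: SEQ = 38835, payload = 911 bytes
Segment 4: SEQ = 39746, payload = 592 bytes
SEQ of segment 4 = 37197 + 400 + 1238 + 911 = 39746

39746


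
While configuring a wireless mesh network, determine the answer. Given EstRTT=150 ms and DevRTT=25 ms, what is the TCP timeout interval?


Given: EstRTT = 150 ms, DevRTT = 25 ms
Timeout = EstRTT + 4 * DevRTT
4 * DevRTT = 4 * 25 = 100
Timeout = 150 + 100 = 250 ms

250


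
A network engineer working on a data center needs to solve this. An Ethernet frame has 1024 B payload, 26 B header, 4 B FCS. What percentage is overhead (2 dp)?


Given: payload = 1024 B, header = 26 B, trailer = 4 B
Overhead bytes = header + trailer = 26 + 4 = 30
Total frame = payload + overhead = 1024 + 30 = 1054
Overhead % = 30 / 1054 * 100 = 2.8463% -> 2.85% (2 dp)

2.85


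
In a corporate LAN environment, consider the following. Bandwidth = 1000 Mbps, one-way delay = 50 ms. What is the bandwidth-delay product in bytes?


Given: bandwidth = 1000 Mbps, delay = 50 ms
BDP in bits = 1000 * 10^6 * 50 / 1000
BDP in bits = 50000000
BDP in bytes = 50000000 / 8 = 6250000

6250000


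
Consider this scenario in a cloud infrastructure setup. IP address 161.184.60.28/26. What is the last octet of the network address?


Given: IP = 161.184.60.28, prefix = /26
Subnet mask = 255.255.255.192
Last octet of IP: 28
Last octet of mask: 192
Network last octet = 28 AND 192 = 0

0


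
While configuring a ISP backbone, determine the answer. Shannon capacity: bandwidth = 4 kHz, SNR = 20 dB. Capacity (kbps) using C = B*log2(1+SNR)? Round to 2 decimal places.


Given: B = 4 kHz, SNR = 20 dB
SNR linear = 10^(20/10) = 100
1 + SNR = 101
log2(101) = 6.6582114828
C = 4 * 1000 * 6.6582114828 = 26632.8459 bps
C = 26.632846 kbps -> 26.63 kbps (2 dp)

26.63


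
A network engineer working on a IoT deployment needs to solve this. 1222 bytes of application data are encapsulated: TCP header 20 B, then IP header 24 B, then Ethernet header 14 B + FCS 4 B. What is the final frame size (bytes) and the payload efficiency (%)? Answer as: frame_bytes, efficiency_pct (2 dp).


TCP segment = 1222 + 20 = 1242 B
IP packet = 1242 + 24 = 1266 B
Ethernet frame = 1266 + 14 + 4 = 1284 B
Efficiency = app / frame = 1222 / 1284 = 0.951713 = 95.1713% -> 95.17% (2 dp)

1284, 95.17


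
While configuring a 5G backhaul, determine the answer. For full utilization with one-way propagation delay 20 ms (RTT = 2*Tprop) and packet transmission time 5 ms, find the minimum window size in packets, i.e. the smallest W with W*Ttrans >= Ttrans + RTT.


Given: Ttrans = 5 ms, RTT = 40 ms (= 2 * Tprop, Tprop = 20 ms)
Time until first ACK returns = Ttrans + RTT = 5 + 40 = 45 ms
Need W * Ttrans >= Ttrans + RTT  ->  W >= (Ttrans + RTT) / Ttrans
(Ttrans + RTT) / Ttrans = 45 / 5 = 9
W_min = ceil(9) = 9

9


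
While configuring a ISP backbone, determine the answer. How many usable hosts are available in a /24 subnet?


Given: subnet mask /24
Host bits = 32 - 24 = 8
Total addresses = 2^8 = 256
Usable hosts = 256 - 2 (network + broadcast) = 254

254


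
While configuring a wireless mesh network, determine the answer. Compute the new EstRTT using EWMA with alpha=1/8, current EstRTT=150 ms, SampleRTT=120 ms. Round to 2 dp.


Given: EstRTT = 150 ms, SampleRTT = 120 ms, alpha = 1/8
New EstRTT = (1 - alpha) * EstRTT + alpha * SampleRTT
(7/8) * 150 = 131.25
(1/8) * 120 = 15
New EstRTT = 131.25 + 15 = 146.25 ms -> 146.25 ms (2 dp)

146.25


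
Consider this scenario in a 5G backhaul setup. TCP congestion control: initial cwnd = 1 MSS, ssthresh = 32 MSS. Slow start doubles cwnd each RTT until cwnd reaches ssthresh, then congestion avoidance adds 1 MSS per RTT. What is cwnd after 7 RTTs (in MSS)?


RTT 0: cwnd = 1 MSS (initial)
RTT 1: cwnd = 2 MSS (slow start, doubled)
RTT 2: cwnd = 4 MSS (slow start, doubled)
RTT 3: cwnd = 8 MSS (slow start, doubled)
RTT 4: cwnd = 16 MSS (slow start, doubled)
RTT 5: cwnd = 32 MSS (slow start, doubled)
RTT 6: cwnd = 33 MSS (congestion avoidance, +1)
RTT 7: cwnd = 34 MSS (congestion avoidance, +1)

34


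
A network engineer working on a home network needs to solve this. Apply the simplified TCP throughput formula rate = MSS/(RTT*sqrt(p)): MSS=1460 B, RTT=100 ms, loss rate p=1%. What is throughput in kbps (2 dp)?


Given: MSS = 1460 bytes, RTT = 100 ms, loss = 1%
RTT in seconds = 100 / 1000 = 0.1
Loss rate = 1% = 0.01
sqrt(loss) = sqrt(0.01) = 0.1
Throughput (bytes/s) = 1460 / (0.1 * 0.1) = 146000.0000
Throughput (kbps) = 146000.0000 * 8 / 1000 = 1168.000000 -> 1168.00 kbps (2 dp)

1168.00


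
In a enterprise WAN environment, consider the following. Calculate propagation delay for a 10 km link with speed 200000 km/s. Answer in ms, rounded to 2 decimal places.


Given: distance = 10 km, speed = 200000 km/s
Delay = distance / speed = 10 / 200000 seconds
Delay in ms = 10 * 1000 / 200000
Delay = 0.0500 ms
Rounded to 2 dp = 0.05 ms

0.05


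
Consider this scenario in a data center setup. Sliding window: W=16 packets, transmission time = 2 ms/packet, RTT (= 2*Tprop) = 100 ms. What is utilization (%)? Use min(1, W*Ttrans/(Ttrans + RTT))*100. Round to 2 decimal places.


Given: W = 16, Ttrans = 2 ms, RTT = 100 ms (= 2 * Tprop, Tprop = 50 ms)
Cycle time = Ttrans + RTT = 2 + 100 = 102 ms (first packet sent until its ACK returns)
W * Ttrans = 16 * 2 = 32 ms of sending per cycle
W * Ttrans / (Ttrans + RTT) = 32 / 102 = 0.313725
U = min(1, 0.313725) = 0.313725
U% = 31.37%

31.37


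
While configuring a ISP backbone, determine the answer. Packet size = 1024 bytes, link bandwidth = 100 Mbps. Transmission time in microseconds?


Given: packet = 1024 bytes, bandwidth = 100 Mbps
Packet in bits = 1024 * 8 = 8192 bits
Bandwidth = 100 * 10^6 = 100000000 bps
Time = 8192 / 100000000 seconds
Time in us = 8192 * 10^6 / 100000000 = 81.92

81.92


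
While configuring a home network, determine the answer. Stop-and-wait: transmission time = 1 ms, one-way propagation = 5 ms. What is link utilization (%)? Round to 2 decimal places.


Given: Ttrans = 1 ms, Tprop = 5 ms
RTT = 2 * Tprop = 2 * 5 = 10 ms
U = Ttrans / (Ttrans + RTT)
U = 1 / (1 + 10)
U = 1 / 11 = 0.090909
U% = 9.09%

9.09


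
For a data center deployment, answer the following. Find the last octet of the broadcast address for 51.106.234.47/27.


Given: IP = 51.106.234.47, prefix = /27
Host bits = 32 - 27 = 5
Network last octet = 47 AND mask = 32
Host part size = 2^5 - 1 = 31
Broadcast last octet = 32 OR 31 = 63

63


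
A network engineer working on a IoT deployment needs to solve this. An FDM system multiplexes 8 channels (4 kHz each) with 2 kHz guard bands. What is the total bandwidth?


Given: 8 channels, 4 kHz each, guard = 2 kHz
Channel bandwidth = 8 * 4 = 32 kHz
Guard bands = 7 gaps * 2 kHz = 14 kHz
Total = 32 + 14 = 46 kHz

46


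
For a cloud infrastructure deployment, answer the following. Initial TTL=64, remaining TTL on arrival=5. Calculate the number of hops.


Given: initial TTL = 64, received TTL = 5
Hops = initial TTL - received TTL
Hops = 64 - 5 = 59

59


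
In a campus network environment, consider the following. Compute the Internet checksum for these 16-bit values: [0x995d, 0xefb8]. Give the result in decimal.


Given words: [0x995d, 0xefb8]
Step 1: Sum all words
Raw sum = 39261 + 61368 = 100629
Step 2: Fold carry: (35093 + 1) = 35094
One's complement = ~35094 & 0xFFFF = 30441

30441


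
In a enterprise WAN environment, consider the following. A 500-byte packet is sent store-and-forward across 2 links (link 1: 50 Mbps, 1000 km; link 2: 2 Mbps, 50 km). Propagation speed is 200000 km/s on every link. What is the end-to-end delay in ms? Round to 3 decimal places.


Packet = 500 bytes = 4000 bits. Store-and-forward: sum (t_trans + t_prop) per link.
Link 1: t_trans = 4000/(50*10^6) s = 0.0800 ms; t_prop = 1000/200000 s = 5.0000 ms; subtotal = 5.0800 ms
Link 2: t_trans = 4000/(2*10^6) s = 2.0000 ms; t_prop = 50/200000 s = 0.2500 ms; subtotal = 2.2500 ms
End-to-end = 5.0800 + 2.2500 = 7.3300 ms -> 7.330 ms (3 dp)

7.330


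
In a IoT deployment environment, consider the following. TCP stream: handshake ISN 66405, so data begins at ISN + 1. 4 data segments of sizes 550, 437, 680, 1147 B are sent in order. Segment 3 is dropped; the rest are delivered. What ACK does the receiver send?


SYN uses sequence number 66405; first data byte = ISN + 1 = 66406.
Segment 1: SEQ = 66406, len = 550 B, covers [66406, 66955]
Segment 2: SEQ = 66956, len = 437 B, covers [66956, 67392]
Segment 3: SEQ = 67393, len = 680 B, covers [67393, 68072] [LOST]
Segment 4: SEQ = 68073, len = 1147 B, covers [68073, 69219]
In-order data received: bytes [66406, 67392] (segments 1..2).
Segment 3 missing -> gap begins at byte 67393; later segments buffered out of order.
Cumulative ACK = next expected in-order byte = 66406 + 550 + 437 = 67393

67393


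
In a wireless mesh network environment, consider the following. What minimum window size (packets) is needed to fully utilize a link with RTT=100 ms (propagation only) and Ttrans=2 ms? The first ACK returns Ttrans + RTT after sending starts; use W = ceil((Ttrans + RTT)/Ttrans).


Given: Ttrans = 2 ms, RTT = 100 ms (= 2 * Tprop, Tprop = 50 ms)
Time until first ACK returns = Ttrans + RTT = 2 + 100 = 102 ms
Need W * Ttrans >= Ttrans + RTT  ->  W >= (Ttrans + RTT) / Ttrans
(Ttrans + RTT) / Ttrans = 102 / 2 = 51
W_min = ceil(51) = 51

51


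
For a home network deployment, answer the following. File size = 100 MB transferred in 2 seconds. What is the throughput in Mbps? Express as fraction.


Given: file = 100 MB, time = 2 s
File in Mb = 100 * 8 = 800 Mb
Throughput = 800 / 2 Mbps
Throughput = 400 Mbps

400


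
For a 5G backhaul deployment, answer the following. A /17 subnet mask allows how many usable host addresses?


Given: subnet mask /17
Host bits = 32 - 17 = 15
Total addresses = 2^15 = 32768
Usable hosts = 32768 - 2 (network + broadcast) = 32766

32766


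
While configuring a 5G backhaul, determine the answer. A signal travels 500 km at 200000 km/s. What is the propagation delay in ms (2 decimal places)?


Given: distance = 500 km, speed = 200000 km/s
Delay = distance / speed = 500 / 200000 seconds
Delay in ms = 500 * 1000 / 200000
Delay = 2.5000 ms
Rounded to 2 dp = 2.50 ms

2.50


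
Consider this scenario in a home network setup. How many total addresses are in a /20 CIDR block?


Given: CIDR prefix /20
Host bits = 32 - 20 = 12
Total addresses = 2^12 = 4096

4096


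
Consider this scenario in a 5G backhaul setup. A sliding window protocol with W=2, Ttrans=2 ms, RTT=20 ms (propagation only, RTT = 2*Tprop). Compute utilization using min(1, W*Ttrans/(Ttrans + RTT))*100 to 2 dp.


Given: W = 2, Ttrans = 2 ms, RTT = 20 ms (= 2 * Tprop, Tprop = 10 ms)
Cycle time = Ttrans + RTT = 2 + 20 = 22 ms (first packet sent until its ACK returns)
W * Ttrans = 2 * 2 = 4 ms of sending per cycle
W * Ttrans / (Ttrans + RTT) = 4 / 22 = 0.181818
U = min(1, 0.181818) = 0.181818
U% = 18.18%

18.18


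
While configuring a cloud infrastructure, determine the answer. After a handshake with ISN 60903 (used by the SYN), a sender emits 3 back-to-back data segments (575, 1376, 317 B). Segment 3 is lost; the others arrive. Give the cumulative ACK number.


SYN uses sequence number 60903; first data byte = ISN + 1 = 60904.
Segment 1: SEQ = 60904, len = 575 B, covers [60904, 61478]
Segment 2: SEQ = 61479, len = 1376 B, covers [61479, 62854]
Segment 3: SEQ = 62855, len = 317 B, covers [62855, 63171] [LOST]
In-order data received: bytes [60904, 62854] (segments 1..2).
Segment 3 missing -> gap begins at byte 62855.
Cumulative ACK = next expected in-order byte = 60904 + 575 + 1376 = 62855

62855


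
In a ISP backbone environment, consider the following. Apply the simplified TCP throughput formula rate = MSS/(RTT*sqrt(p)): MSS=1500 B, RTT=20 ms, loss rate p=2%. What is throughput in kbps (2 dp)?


Given: MSS = 1500 bytes, RTT = 20 ms, loss = 2%
RTT in seconds = 20 / 1000 = 0.02
Loss rate = 2% = 0.02
sqrt(loss) = sqrt(0.02) = 0.141421356237
Throughput (bytes/s) = 1500 / (0.02 * 0.141421356237) = 530330.0859
Throughput (kbps) = 530330.0859 * 8 / 1000 = 4242.640687 -> 4242.64 kbps (2 dp)

4242.64


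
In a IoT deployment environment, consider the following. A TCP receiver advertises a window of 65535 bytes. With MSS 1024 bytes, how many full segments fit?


Given: RWND = 65535 bytes, MSS = 1024 bytes
Full segments = floor(RWND / MSS)
Full segments = floor(65535 / 1024)
Full segments = floor(63.999) = 63

63
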